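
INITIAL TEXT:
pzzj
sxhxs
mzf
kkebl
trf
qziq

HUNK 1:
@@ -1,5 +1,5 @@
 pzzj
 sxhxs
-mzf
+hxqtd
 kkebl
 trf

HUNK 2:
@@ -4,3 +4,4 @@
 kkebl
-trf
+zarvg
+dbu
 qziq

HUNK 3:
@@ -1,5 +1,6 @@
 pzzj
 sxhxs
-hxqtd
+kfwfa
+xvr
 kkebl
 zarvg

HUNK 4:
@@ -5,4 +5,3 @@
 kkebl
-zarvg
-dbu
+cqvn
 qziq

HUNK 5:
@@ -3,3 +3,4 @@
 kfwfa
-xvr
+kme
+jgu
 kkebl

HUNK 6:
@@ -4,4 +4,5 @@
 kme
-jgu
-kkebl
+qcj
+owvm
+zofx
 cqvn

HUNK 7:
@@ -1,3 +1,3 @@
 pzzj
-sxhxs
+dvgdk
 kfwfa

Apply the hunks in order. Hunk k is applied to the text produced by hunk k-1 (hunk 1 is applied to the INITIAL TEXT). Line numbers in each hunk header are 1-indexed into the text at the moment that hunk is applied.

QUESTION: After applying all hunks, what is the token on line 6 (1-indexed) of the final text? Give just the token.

Hunk 1: at line 1 remove [mzf] add [hxqtd] -> 6 lines: pzzj sxhxs hxqtd kkebl trf qziq
Hunk 2: at line 4 remove [trf] add [zarvg,dbu] -> 7 lines: pzzj sxhxs hxqtd kkebl zarvg dbu qziq
Hunk 3: at line 1 remove [hxqtd] add [kfwfa,xvr] -> 8 lines: pzzj sxhxs kfwfa xvr kkebl zarvg dbu qziq
Hunk 4: at line 5 remove [zarvg,dbu] add [cqvn] -> 7 lines: pzzj sxhxs kfwfa xvr kkebl cqvn qziq
Hunk 5: at line 3 remove [xvr] add [kme,jgu] -> 8 lines: pzzj sxhxs kfwfa kme jgu kkebl cqvn qziq
Hunk 6: at line 4 remove [jgu,kkebl] add [qcj,owvm,zofx] -> 9 lines: pzzj sxhxs kfwfa kme qcj owvm zofx cqvn qziq
Hunk 7: at line 1 remove [sxhxs] add [dvgdk] -> 9 lines: pzzj dvgdk kfwfa kme qcj owvm zofx cqvn qziq
Final line 6: owvm

Answer: owvm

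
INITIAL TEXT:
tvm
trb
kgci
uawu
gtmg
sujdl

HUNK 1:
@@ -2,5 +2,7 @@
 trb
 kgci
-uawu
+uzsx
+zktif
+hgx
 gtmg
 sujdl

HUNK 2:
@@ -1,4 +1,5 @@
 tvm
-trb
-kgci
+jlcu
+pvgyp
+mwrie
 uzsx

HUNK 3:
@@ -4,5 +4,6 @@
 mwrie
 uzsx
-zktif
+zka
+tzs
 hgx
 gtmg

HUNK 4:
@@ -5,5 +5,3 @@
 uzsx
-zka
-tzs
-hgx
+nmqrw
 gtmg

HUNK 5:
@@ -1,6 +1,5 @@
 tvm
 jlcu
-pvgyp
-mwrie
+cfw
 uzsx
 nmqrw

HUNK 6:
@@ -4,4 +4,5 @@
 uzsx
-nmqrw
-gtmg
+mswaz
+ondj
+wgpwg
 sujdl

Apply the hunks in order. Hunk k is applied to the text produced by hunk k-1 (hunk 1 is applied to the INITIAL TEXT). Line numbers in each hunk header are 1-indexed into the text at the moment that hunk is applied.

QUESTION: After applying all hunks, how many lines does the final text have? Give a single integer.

Answer: 8

Derivation:
Hunk 1: at line 2 remove [uawu] add [uzsx,zktif,hgx] -> 8 lines: tvm trb kgci uzsx zktif hgx gtmg sujdl
Hunk 2: at line 1 remove [trb,kgci] add [jlcu,pvgyp,mwrie] -> 9 lines: tvm jlcu pvgyp mwrie uzsx zktif hgx gtmg sujdl
Hunk 3: at line 4 remove [zktif] add [zka,tzs] -> 10 lines: tvm jlcu pvgyp mwrie uzsx zka tzs hgx gtmg sujdl
Hunk 4: at line 5 remove [zka,tzs,hgx] add [nmqrw] -> 8 lines: tvm jlcu pvgyp mwrie uzsx nmqrw gtmg sujdl
Hunk 5: at line 1 remove [pvgyp,mwrie] add [cfw] -> 7 lines: tvm jlcu cfw uzsx nmqrw gtmg sujdl
Hunk 6: at line 4 remove [nmqrw,gtmg] add [mswaz,ondj,wgpwg] -> 8 lines: tvm jlcu cfw uzsx mswaz ondj wgpwg sujdl
Final line count: 8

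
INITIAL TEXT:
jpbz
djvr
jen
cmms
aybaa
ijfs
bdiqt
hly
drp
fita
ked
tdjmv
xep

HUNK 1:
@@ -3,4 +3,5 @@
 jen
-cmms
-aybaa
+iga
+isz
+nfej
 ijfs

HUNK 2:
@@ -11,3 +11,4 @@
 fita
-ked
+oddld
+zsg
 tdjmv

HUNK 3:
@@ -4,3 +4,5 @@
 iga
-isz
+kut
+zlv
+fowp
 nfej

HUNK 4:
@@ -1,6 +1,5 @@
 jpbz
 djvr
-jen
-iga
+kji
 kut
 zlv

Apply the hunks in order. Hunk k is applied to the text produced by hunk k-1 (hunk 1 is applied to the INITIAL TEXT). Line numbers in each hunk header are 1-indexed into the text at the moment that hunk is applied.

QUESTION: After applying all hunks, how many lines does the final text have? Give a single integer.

Answer: 16

Derivation:
Hunk 1: at line 3 remove [cmms,aybaa] add [iga,isz,nfej] -> 14 lines: jpbz djvr jen iga isz nfej ijfs bdiqt hly drp fita ked tdjmv xep
Hunk 2: at line 11 remove [ked] add [oddld,zsg] -> 15 lines: jpbz djvr jen iga isz nfej ijfs bdiqt hly drp fita oddld zsg tdjmv xep
Hunk 3: at line 4 remove [isz] add [kut,zlv,fowp] -> 17 lines: jpbz djvr jen iga kut zlv fowp nfej ijfs bdiqt hly drp fita oddld zsg tdjmv xep
Hunk 4: at line 1 remove [jen,iga] add [kji] -> 16 lines: jpbz djvr kji kut zlv fowp nfej ijfs bdiqt hly drp fita oddld zsg tdjmv xep
Final line count: 16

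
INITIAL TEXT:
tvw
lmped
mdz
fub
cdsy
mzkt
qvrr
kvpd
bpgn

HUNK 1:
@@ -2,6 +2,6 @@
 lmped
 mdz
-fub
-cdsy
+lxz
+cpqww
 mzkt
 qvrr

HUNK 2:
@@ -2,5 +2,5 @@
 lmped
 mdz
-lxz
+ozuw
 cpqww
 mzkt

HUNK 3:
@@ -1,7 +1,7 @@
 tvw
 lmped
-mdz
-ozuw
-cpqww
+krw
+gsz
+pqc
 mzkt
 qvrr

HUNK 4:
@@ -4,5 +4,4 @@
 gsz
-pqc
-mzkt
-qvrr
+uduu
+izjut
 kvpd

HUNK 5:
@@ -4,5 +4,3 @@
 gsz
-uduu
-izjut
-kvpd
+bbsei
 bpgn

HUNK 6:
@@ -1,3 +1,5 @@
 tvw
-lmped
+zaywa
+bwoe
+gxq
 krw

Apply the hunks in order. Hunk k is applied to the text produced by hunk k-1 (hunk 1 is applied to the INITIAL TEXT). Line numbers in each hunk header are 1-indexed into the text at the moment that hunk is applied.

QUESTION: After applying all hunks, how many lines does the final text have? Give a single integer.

Answer: 8

Derivation:
Hunk 1: at line 2 remove [fub,cdsy] add [lxz,cpqww] -> 9 lines: tvw lmped mdz lxz cpqww mzkt qvrr kvpd bpgn
Hunk 2: at line 2 remove [lxz] add [ozuw] -> 9 lines: tvw lmped mdz ozuw cpqww mzkt qvrr kvpd bpgn
Hunk 3: at line 1 remove [mdz,ozuw,cpqww] add [krw,gsz,pqc] -> 9 lines: tvw lmped krw gsz pqc mzkt qvrr kvpd bpgn
Hunk 4: at line 4 remove [pqc,mzkt,qvrr] add [uduu,izjut] -> 8 lines: tvw lmped krw gsz uduu izjut kvpd bpgn
Hunk 5: at line 4 remove [uduu,izjut,kvpd] add [bbsei] -> 6 lines: tvw lmped krw gsz bbsei bpgn
Hunk 6: at line 1 remove [lmped] add [zaywa,bwoe,gxq] -> 8 lines: tvw zaywa bwoe gxq krw gsz bbsei bpgn
Final line count: 8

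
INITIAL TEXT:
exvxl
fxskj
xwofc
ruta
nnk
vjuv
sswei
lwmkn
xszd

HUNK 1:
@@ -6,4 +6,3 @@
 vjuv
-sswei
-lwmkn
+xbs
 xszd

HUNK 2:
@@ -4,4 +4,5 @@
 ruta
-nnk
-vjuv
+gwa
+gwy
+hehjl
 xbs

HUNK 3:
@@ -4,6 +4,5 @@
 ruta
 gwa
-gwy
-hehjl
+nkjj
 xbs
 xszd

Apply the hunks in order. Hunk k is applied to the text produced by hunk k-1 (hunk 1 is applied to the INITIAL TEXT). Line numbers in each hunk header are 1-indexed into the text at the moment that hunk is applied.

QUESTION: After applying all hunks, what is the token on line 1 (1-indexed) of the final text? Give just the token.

Answer: exvxl

Derivation:
Hunk 1: at line 6 remove [sswei,lwmkn] add [xbs] -> 8 lines: exvxl fxskj xwofc ruta nnk vjuv xbs xszd
Hunk 2: at line 4 remove [nnk,vjuv] add [gwa,gwy,hehjl] -> 9 lines: exvxl fxskj xwofc ruta gwa gwy hehjl xbs xszd
Hunk 3: at line 4 remove [gwy,hehjl] add [nkjj] -> 8 lines: exvxl fxskj xwofc ruta gwa nkjj xbs xszd
Final line 1: exvxl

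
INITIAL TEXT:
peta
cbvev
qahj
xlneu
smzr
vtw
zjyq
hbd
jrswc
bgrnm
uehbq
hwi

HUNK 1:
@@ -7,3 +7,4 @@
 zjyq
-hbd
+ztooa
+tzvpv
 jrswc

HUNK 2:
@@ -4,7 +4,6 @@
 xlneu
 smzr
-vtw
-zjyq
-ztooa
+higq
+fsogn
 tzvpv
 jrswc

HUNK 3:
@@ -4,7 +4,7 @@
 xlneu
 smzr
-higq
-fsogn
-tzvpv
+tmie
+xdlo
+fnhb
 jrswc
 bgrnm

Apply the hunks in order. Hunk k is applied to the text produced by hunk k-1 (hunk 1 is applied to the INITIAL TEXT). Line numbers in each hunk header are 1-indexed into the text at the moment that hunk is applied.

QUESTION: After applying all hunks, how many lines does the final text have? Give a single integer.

Answer: 12

Derivation:
Hunk 1: at line 7 remove [hbd] add [ztooa,tzvpv] -> 13 lines: peta cbvev qahj xlneu smzr vtw zjyq ztooa tzvpv jrswc bgrnm uehbq hwi
Hunk 2: at line 4 remove [vtw,zjyq,ztooa] add [higq,fsogn] -> 12 lines: peta cbvev qahj xlneu smzr higq fsogn tzvpv jrswc bgrnm uehbq hwi
Hunk 3: at line 4 remove [higq,fsogn,tzvpv] add [tmie,xdlo,fnhb] -> 12 lines: peta cbvev qahj xlneu smzr tmie xdlo fnhb jrswc bgrnm uehbq hwi
Final line count: 12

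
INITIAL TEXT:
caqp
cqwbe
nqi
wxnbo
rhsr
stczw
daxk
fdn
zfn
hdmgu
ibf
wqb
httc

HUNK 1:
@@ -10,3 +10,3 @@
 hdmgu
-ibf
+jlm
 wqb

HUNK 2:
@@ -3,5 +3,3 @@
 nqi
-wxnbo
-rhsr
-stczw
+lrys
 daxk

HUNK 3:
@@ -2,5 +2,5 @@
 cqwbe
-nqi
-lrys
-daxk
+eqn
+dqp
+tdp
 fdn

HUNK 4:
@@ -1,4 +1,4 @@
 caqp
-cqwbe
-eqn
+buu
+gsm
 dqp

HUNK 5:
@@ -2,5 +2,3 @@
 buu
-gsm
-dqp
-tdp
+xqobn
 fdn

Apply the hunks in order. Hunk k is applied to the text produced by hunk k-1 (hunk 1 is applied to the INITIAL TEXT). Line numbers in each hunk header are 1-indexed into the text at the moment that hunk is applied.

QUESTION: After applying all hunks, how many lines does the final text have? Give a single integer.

Hunk 1: at line 10 remove [ibf] add [jlm] -> 13 lines: caqp cqwbe nqi wxnbo rhsr stczw daxk fdn zfn hdmgu jlm wqb httc
Hunk 2: at line 3 remove [wxnbo,rhsr,stczw] add [lrys] -> 11 lines: caqp cqwbe nqi lrys daxk fdn zfn hdmgu jlm wqb httc
Hunk 3: at line 2 remove [nqi,lrys,daxk] add [eqn,dqp,tdp] -> 11 lines: caqp cqwbe eqn dqp tdp fdn zfn hdmgu jlm wqb httc
Hunk 4: at line 1 remove [cqwbe,eqn] add [buu,gsm] -> 11 lines: caqp buu gsm dqp tdp fdn zfn hdmgu jlm wqb httc
Hunk 5: at line 2 remove [gsm,dqp,tdp] add [xqobn] -> 9 lines: caqp buu xqobn fdn zfn hdmgu jlm wqb httc
Final line count: 9

Answer: 9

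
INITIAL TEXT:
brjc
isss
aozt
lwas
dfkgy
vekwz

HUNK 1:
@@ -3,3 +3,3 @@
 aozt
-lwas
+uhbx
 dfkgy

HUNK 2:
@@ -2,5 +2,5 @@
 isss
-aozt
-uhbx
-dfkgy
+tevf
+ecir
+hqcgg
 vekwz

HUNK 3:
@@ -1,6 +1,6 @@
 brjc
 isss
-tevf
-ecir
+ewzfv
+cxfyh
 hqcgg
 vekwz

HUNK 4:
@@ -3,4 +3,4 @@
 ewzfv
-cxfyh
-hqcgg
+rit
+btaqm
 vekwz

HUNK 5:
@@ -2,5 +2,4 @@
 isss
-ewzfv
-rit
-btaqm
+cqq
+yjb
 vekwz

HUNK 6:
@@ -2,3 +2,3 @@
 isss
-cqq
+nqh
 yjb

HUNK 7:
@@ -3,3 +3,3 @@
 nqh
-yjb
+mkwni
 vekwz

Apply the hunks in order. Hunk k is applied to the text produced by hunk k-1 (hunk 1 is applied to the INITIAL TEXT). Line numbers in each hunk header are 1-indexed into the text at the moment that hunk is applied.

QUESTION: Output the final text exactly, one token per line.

Hunk 1: at line 3 remove [lwas] add [uhbx] -> 6 lines: brjc isss aozt uhbx dfkgy vekwz
Hunk 2: at line 2 remove [aozt,uhbx,dfkgy] add [tevf,ecir,hqcgg] -> 6 lines: brjc isss tevf ecir hqcgg vekwz
Hunk 3: at line 1 remove [tevf,ecir] add [ewzfv,cxfyh] -> 6 lines: brjc isss ewzfv cxfyh hqcgg vekwz
Hunk 4: at line 3 remove [cxfyh,hqcgg] add [rit,btaqm] -> 6 lines: brjc isss ewzfv rit btaqm vekwz
Hunk 5: at line 2 remove [ewzfv,rit,btaqm] add [cqq,yjb] -> 5 lines: brjc isss cqq yjb vekwz
Hunk 6: at line 2 remove [cqq] add [nqh] -> 5 lines: brjc isss nqh yjb vekwz
Hunk 7: at line 3 remove [yjb] add [mkwni] -> 5 lines: brjc isss nqh mkwni vekwz

Answer: brjc
isss
nqh
mkwni
vekwz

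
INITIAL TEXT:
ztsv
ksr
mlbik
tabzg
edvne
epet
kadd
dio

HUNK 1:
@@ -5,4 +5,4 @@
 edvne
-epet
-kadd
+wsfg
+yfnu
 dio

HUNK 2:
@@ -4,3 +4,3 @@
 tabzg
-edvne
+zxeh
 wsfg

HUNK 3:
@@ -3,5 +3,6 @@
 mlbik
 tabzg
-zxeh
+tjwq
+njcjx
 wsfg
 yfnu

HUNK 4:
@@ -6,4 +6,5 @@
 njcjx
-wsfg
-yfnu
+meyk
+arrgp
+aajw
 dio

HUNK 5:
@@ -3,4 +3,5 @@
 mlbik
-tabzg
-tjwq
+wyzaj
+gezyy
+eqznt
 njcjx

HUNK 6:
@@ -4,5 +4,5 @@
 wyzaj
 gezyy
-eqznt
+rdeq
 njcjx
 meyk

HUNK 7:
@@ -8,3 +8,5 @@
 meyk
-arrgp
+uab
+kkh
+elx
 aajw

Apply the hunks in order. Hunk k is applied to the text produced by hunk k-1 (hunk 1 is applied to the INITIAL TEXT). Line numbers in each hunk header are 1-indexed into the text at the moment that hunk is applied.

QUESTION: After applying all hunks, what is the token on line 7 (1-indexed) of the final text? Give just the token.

Hunk 1: at line 5 remove [epet,kadd] add [wsfg,yfnu] -> 8 lines: ztsv ksr mlbik tabzg edvne wsfg yfnu dio
Hunk 2: at line 4 remove [edvne] add [zxeh] -> 8 lines: ztsv ksr mlbik tabzg zxeh wsfg yfnu dio
Hunk 3: at line 3 remove [zxeh] add [tjwq,njcjx] -> 9 lines: ztsv ksr mlbik tabzg tjwq njcjx wsfg yfnu dio
Hunk 4: at line 6 remove [wsfg,yfnu] add [meyk,arrgp,aajw] -> 10 lines: ztsv ksr mlbik tabzg tjwq njcjx meyk arrgp aajw dio
Hunk 5: at line 3 remove [tabzg,tjwq] add [wyzaj,gezyy,eqznt] -> 11 lines: ztsv ksr mlbik wyzaj gezyy eqznt njcjx meyk arrgp aajw dio
Hunk 6: at line 4 remove [eqznt] add [rdeq] -> 11 lines: ztsv ksr mlbik wyzaj gezyy rdeq njcjx meyk arrgp aajw dio
Hunk 7: at line 8 remove [arrgp] add [uab,kkh,elx] -> 13 lines: ztsv ksr mlbik wyzaj gezyy rdeq njcjx meyk uab kkh elx aajw dio
Final line 7: njcjx

Answer: njcjx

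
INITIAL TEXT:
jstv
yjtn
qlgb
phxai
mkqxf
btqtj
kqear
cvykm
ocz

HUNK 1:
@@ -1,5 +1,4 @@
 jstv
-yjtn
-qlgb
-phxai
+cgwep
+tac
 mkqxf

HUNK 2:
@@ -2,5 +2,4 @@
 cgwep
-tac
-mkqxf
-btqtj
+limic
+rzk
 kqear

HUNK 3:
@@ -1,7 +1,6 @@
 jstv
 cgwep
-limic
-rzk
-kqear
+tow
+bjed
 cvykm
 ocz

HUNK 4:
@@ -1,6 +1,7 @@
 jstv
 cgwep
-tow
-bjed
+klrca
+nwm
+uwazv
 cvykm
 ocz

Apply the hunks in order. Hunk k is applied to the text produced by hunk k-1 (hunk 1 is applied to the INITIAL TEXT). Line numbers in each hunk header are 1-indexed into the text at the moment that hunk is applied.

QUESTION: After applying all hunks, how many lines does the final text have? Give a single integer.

Answer: 7

Derivation:
Hunk 1: at line 1 remove [yjtn,qlgb,phxai] add [cgwep,tac] -> 8 lines: jstv cgwep tac mkqxf btqtj kqear cvykm ocz
Hunk 2: at line 2 remove [tac,mkqxf,btqtj] add [limic,rzk] -> 7 lines: jstv cgwep limic rzk kqear cvykm ocz
Hunk 3: at line 1 remove [limic,rzk,kqear] add [tow,bjed] -> 6 lines: jstv cgwep tow bjed cvykm ocz
Hunk 4: at line 1 remove [tow,bjed] add [klrca,nwm,uwazv] -> 7 lines: jstv cgwep klrca nwm uwazv cvykm ocz
Final line count: 7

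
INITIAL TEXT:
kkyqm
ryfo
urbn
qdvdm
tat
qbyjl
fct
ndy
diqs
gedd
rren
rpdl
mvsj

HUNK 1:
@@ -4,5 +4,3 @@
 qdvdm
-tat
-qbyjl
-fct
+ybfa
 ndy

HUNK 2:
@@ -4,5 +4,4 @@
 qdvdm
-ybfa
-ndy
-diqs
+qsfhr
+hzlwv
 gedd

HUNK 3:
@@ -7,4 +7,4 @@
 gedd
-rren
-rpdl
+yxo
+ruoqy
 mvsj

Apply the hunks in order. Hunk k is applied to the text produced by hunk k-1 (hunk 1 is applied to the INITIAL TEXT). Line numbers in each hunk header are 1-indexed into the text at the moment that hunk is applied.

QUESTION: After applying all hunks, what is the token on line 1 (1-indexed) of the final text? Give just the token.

Hunk 1: at line 4 remove [tat,qbyjl,fct] add [ybfa] -> 11 lines: kkyqm ryfo urbn qdvdm ybfa ndy diqs gedd rren rpdl mvsj
Hunk 2: at line 4 remove [ybfa,ndy,diqs] add [qsfhr,hzlwv] -> 10 lines: kkyqm ryfo urbn qdvdm qsfhr hzlwv gedd rren rpdl mvsj
Hunk 3: at line 7 remove [rren,rpdl] add [yxo,ruoqy] -> 10 lines: kkyqm ryfo urbn qdvdm qsfhr hzlwv gedd yxo ruoqy mvsj
Final line 1: kkyqm

Answer: kkyqm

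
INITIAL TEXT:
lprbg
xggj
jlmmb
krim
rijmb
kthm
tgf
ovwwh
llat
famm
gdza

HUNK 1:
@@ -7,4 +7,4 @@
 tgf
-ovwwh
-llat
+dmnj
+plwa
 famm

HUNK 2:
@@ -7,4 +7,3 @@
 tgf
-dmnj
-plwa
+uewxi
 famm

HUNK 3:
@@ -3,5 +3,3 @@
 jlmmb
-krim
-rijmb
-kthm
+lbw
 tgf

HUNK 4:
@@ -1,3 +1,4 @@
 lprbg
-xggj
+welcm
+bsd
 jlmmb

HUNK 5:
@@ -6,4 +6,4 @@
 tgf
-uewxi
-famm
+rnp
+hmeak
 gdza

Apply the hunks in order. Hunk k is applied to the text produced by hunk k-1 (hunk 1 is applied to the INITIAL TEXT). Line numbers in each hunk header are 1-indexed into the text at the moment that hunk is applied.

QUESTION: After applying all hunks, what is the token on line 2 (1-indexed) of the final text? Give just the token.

Hunk 1: at line 7 remove [ovwwh,llat] add [dmnj,plwa] -> 11 lines: lprbg xggj jlmmb krim rijmb kthm tgf dmnj plwa famm gdza
Hunk 2: at line 7 remove [dmnj,plwa] add [uewxi] -> 10 lines: lprbg xggj jlmmb krim rijmb kthm tgf uewxi famm gdza
Hunk 3: at line 3 remove [krim,rijmb,kthm] add [lbw] -> 8 lines: lprbg xggj jlmmb lbw tgf uewxi famm gdza
Hunk 4: at line 1 remove [xggj] add [welcm,bsd] -> 9 lines: lprbg welcm bsd jlmmb lbw tgf uewxi famm gdza
Hunk 5: at line 6 remove [uewxi,famm] add [rnp,hmeak] -> 9 lines: lprbg welcm bsd jlmmb lbw tgf rnp hmeak gdza
Final line 2: welcm

Answer: welcm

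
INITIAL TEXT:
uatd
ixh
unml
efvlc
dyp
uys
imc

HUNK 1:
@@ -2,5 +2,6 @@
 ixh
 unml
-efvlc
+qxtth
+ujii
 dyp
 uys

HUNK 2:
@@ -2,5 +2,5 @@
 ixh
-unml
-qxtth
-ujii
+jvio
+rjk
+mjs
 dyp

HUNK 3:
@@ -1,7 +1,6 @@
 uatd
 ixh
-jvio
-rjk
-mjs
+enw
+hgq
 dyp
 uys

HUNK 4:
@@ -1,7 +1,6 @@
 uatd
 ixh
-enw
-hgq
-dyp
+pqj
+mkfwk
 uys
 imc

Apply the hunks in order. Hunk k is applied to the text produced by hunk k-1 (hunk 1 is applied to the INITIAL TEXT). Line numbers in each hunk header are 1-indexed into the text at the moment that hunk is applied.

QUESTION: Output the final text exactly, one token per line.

Hunk 1: at line 2 remove [efvlc] add [qxtth,ujii] -> 8 lines: uatd ixh unml qxtth ujii dyp uys imc
Hunk 2: at line 2 remove [unml,qxtth,ujii] add [jvio,rjk,mjs] -> 8 lines: uatd ixh jvio rjk mjs dyp uys imc
Hunk 3: at line 1 remove [jvio,rjk,mjs] add [enw,hgq] -> 7 lines: uatd ixh enw hgq dyp uys imc
Hunk 4: at line 1 remove [enw,hgq,dyp] add [pqj,mkfwk] -> 6 lines: uatd ixh pqj mkfwk uys imc

Answer: uatd
ixh
pqj
mkfwk
uys
imc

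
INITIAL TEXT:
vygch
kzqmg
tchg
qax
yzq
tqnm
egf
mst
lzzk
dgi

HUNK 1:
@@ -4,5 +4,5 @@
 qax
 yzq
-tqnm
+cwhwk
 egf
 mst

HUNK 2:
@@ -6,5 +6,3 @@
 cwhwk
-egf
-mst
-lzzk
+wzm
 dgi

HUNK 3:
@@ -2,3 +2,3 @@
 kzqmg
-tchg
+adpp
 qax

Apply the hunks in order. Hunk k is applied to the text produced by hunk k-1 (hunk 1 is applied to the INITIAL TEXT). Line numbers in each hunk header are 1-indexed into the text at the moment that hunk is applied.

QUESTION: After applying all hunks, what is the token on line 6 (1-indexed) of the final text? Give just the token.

Hunk 1: at line 4 remove [tqnm] add [cwhwk] -> 10 lines: vygch kzqmg tchg qax yzq cwhwk egf mst lzzk dgi
Hunk 2: at line 6 remove [egf,mst,lzzk] add [wzm] -> 8 lines: vygch kzqmg tchg qax yzq cwhwk wzm dgi
Hunk 3: at line 2 remove [tchg] add [adpp] -> 8 lines: vygch kzqmg adpp qax yzq cwhwk wzm dgi
Final line 6: cwhwk

Answer: cwhwk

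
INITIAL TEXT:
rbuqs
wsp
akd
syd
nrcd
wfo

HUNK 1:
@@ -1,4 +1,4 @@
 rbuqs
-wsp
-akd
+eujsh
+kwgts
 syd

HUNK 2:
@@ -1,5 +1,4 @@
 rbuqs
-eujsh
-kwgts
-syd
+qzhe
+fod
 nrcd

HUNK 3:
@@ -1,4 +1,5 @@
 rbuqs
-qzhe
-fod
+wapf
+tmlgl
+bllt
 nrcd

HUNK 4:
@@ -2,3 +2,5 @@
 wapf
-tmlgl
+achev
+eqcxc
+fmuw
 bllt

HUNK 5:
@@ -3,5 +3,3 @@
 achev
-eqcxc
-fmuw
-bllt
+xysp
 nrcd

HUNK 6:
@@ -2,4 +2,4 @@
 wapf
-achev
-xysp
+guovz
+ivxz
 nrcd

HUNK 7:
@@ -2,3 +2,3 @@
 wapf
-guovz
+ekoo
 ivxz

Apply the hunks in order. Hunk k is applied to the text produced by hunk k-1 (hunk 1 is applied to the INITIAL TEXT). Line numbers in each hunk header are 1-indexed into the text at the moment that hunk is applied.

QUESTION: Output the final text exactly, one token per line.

Hunk 1: at line 1 remove [wsp,akd] add [eujsh,kwgts] -> 6 lines: rbuqs eujsh kwgts syd nrcd wfo
Hunk 2: at line 1 remove [eujsh,kwgts,syd] add [qzhe,fod] -> 5 lines: rbuqs qzhe fod nrcd wfo
Hunk 3: at line 1 remove [qzhe,fod] add [wapf,tmlgl,bllt] -> 6 lines: rbuqs wapf tmlgl bllt nrcd wfo
Hunk 4: at line 2 remove [tmlgl] add [achev,eqcxc,fmuw] -> 8 lines: rbuqs wapf achev eqcxc fmuw bllt nrcd wfo
Hunk 5: at line 3 remove [eqcxc,fmuw,bllt] add [xysp] -> 6 lines: rbuqs wapf achev xysp nrcd wfo
Hunk 6: at line 2 remove [achev,xysp] add [guovz,ivxz] -> 6 lines: rbuqs wapf guovz ivxz nrcd wfo
Hunk 7: at line 2 remove [guovz] add [ekoo] -> 6 lines: rbuqs wapf ekoo ivxz nrcd wfo

Answer: rbuqs
wapf
ekoo
ivxz
nrcd
wfo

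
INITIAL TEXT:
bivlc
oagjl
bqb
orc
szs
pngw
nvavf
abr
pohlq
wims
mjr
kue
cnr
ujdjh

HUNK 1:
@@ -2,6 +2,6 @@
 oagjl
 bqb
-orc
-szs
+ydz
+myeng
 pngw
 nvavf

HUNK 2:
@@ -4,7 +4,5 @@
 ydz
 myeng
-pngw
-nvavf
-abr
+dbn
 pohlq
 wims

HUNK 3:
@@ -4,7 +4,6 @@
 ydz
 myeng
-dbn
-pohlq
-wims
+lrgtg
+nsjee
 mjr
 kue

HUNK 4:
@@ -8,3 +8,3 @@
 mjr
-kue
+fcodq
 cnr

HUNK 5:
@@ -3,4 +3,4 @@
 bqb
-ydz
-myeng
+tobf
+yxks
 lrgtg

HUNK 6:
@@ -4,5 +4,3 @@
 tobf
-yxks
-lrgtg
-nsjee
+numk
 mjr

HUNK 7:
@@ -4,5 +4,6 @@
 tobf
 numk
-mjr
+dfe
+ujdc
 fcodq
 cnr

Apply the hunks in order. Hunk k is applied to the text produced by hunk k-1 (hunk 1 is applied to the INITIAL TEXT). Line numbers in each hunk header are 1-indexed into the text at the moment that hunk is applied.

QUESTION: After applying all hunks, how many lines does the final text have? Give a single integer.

Answer: 10

Derivation:
Hunk 1: at line 2 remove [orc,szs] add [ydz,myeng] -> 14 lines: bivlc oagjl bqb ydz myeng pngw nvavf abr pohlq wims mjr kue cnr ujdjh
Hunk 2: at line 4 remove [pngw,nvavf,abr] add [dbn] -> 12 lines: bivlc oagjl bqb ydz myeng dbn pohlq wims mjr kue cnr ujdjh
Hunk 3: at line 4 remove [dbn,pohlq,wims] add [lrgtg,nsjee] -> 11 lines: bivlc oagjl bqb ydz myeng lrgtg nsjee mjr kue cnr ujdjh
Hunk 4: at line 8 remove [kue] add [fcodq] -> 11 lines: bivlc oagjl bqb ydz myeng lrgtg nsjee mjr fcodq cnr ujdjh
Hunk 5: at line 3 remove [ydz,myeng] add [tobf,yxks] -> 11 lines: bivlc oagjl bqb tobf yxks lrgtg nsjee mjr fcodq cnr ujdjh
Hunk 6: at line 4 remove [yxks,lrgtg,nsjee] add [numk] -> 9 lines: bivlc oagjl bqb tobf numk mjr fcodq cnr ujdjh
Hunk 7: at line 4 remove [mjr] add [dfe,ujdc] -> 10 lines: bivlc oagjl bqb tobf numk dfe ujdc fcodq cnr ujdjh
Final line count: 10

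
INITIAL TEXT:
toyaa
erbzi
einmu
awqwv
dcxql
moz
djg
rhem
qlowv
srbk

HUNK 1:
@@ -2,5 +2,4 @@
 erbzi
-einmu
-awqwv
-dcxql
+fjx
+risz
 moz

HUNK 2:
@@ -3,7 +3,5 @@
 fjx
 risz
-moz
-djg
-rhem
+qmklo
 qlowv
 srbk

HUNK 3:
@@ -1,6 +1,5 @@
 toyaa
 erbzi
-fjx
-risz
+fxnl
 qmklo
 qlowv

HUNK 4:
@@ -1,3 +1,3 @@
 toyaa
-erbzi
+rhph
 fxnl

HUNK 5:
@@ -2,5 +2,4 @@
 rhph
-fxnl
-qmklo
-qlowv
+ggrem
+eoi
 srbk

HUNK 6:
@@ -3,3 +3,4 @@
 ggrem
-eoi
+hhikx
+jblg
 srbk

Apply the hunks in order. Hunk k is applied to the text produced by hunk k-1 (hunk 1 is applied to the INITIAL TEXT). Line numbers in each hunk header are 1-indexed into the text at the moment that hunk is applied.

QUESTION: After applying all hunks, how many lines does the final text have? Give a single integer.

Answer: 6

Derivation:
Hunk 1: at line 2 remove [einmu,awqwv,dcxql] add [fjx,risz] -> 9 lines: toyaa erbzi fjx risz moz djg rhem qlowv srbk
Hunk 2: at line 3 remove [moz,djg,rhem] add [qmklo] -> 7 lines: toyaa erbzi fjx risz qmklo qlowv srbk
Hunk 3: at line 1 remove [fjx,risz] add [fxnl] -> 6 lines: toyaa erbzi fxnl qmklo qlowv srbk
Hunk 4: at line 1 remove [erbzi] add [rhph] -> 6 lines: toyaa rhph fxnl qmklo qlowv srbk
Hunk 5: at line 2 remove [fxnl,qmklo,qlowv] add [ggrem,eoi] -> 5 lines: toyaa rhph ggrem eoi srbk
Hunk 6: at line 3 remove [eoi] add [hhikx,jblg] -> 6 lines: toyaa rhph ggrem hhikx jblg srbk
Final line count: 6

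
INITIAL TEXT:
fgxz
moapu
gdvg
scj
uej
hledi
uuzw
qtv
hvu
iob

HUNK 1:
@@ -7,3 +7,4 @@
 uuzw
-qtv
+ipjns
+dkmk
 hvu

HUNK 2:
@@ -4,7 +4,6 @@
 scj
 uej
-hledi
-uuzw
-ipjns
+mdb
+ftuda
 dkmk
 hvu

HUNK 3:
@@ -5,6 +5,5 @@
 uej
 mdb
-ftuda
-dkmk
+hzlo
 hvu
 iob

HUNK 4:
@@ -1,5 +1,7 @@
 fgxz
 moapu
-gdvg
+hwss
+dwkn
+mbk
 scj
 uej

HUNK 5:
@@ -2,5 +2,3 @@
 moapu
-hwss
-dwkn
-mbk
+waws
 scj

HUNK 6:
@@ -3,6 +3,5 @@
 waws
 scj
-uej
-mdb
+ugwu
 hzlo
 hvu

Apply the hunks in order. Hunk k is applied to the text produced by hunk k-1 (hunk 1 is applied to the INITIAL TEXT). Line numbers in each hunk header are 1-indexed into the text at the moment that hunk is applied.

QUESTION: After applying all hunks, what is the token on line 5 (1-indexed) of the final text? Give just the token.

Answer: ugwu

Derivation:
Hunk 1: at line 7 remove [qtv] add [ipjns,dkmk] -> 11 lines: fgxz moapu gdvg scj uej hledi uuzw ipjns dkmk hvu iob
Hunk 2: at line 4 remove [hledi,uuzw,ipjns] add [mdb,ftuda] -> 10 lines: fgxz moapu gdvg scj uej mdb ftuda dkmk hvu iob
Hunk 3: at line 5 remove [ftuda,dkmk] add [hzlo] -> 9 lines: fgxz moapu gdvg scj uej mdb hzlo hvu iob
Hunk 4: at line 1 remove [gdvg] add [hwss,dwkn,mbk] -> 11 lines: fgxz moapu hwss dwkn mbk scj uej mdb hzlo hvu iob
Hunk 5: at line 2 remove [hwss,dwkn,mbk] add [waws] -> 9 lines: fgxz moapu waws scj uej mdb hzlo hvu iob
Hunk 6: at line 3 remove [uej,mdb] add [ugwu] -> 8 lines: fgxz moapu waws scj ugwu hzlo hvu iob
Final line 5: ugwu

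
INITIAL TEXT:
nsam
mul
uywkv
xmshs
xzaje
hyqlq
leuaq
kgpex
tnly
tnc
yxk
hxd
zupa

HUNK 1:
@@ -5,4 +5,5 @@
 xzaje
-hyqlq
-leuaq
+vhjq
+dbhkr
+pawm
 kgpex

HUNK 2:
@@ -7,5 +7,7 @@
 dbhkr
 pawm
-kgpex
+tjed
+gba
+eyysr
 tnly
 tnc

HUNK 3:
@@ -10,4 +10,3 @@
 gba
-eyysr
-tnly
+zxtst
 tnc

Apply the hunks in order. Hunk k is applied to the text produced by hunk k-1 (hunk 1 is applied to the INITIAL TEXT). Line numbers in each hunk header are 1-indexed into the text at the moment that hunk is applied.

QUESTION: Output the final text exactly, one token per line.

Answer: nsam
mul
uywkv
xmshs
xzaje
vhjq
dbhkr
pawm
tjed
gba
zxtst
tnc
yxk
hxd
zupa

Derivation:
Hunk 1: at line 5 remove [hyqlq,leuaq] add [vhjq,dbhkr,pawm] -> 14 lines: nsam mul uywkv xmshs xzaje vhjq dbhkr pawm kgpex tnly tnc yxk hxd zupa
Hunk 2: at line 7 remove [kgpex] add [tjed,gba,eyysr] -> 16 lines: nsam mul uywkv xmshs xzaje vhjq dbhkr pawm tjed gba eyysr tnly tnc yxk hxd zupa
Hunk 3: at line 10 remove [eyysr,tnly] add [zxtst] -> 15 lines: nsam mul uywkv xmshs xzaje vhjq dbhkr pawm tjed gba zxtst tnc yxk hxd zupa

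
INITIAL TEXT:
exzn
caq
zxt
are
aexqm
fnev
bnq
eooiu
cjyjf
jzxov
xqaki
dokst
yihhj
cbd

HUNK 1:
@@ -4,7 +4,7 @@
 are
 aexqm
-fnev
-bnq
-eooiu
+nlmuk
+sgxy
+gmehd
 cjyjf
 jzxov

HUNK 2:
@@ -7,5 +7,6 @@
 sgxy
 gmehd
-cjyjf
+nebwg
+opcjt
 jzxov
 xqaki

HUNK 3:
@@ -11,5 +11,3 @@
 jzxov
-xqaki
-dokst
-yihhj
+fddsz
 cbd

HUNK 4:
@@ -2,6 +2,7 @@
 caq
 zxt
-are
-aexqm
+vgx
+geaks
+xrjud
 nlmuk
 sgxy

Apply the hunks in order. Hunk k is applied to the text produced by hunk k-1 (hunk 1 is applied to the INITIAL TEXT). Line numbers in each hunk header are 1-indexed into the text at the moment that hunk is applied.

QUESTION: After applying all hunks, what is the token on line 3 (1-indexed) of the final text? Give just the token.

Hunk 1: at line 4 remove [fnev,bnq,eooiu] add [nlmuk,sgxy,gmehd] -> 14 lines: exzn caq zxt are aexqm nlmuk sgxy gmehd cjyjf jzxov xqaki dokst yihhj cbd
Hunk 2: at line 7 remove [cjyjf] add [nebwg,opcjt] -> 15 lines: exzn caq zxt are aexqm nlmuk sgxy gmehd nebwg opcjt jzxov xqaki dokst yihhj cbd
Hunk 3: at line 11 remove [xqaki,dokst,yihhj] add [fddsz] -> 13 lines: exzn caq zxt are aexqm nlmuk sgxy gmehd nebwg opcjt jzxov fddsz cbd
Hunk 4: at line 2 remove [are,aexqm] add [vgx,geaks,xrjud] -> 14 lines: exzn caq zxt vgx geaks xrjud nlmuk sgxy gmehd nebwg opcjt jzxov fddsz cbd
Final line 3: zxt

Answer: zxt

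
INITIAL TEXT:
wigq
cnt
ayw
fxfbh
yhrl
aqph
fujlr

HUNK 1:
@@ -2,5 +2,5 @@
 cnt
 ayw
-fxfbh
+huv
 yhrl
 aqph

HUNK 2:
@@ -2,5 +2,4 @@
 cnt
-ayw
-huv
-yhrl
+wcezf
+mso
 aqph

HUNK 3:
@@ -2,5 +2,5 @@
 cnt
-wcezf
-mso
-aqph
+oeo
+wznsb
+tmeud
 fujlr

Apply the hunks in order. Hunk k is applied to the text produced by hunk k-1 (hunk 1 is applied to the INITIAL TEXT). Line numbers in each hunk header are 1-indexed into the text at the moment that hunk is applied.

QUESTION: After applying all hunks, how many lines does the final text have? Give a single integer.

Hunk 1: at line 2 remove [fxfbh] add [huv] -> 7 lines: wigq cnt ayw huv yhrl aqph fujlr
Hunk 2: at line 2 remove [ayw,huv,yhrl] add [wcezf,mso] -> 6 lines: wigq cnt wcezf mso aqph fujlr
Hunk 3: at line 2 remove [wcezf,mso,aqph] add [oeo,wznsb,tmeud] -> 6 lines: wigq cnt oeo wznsb tmeud fujlr
Final line count: 6

Answer: 6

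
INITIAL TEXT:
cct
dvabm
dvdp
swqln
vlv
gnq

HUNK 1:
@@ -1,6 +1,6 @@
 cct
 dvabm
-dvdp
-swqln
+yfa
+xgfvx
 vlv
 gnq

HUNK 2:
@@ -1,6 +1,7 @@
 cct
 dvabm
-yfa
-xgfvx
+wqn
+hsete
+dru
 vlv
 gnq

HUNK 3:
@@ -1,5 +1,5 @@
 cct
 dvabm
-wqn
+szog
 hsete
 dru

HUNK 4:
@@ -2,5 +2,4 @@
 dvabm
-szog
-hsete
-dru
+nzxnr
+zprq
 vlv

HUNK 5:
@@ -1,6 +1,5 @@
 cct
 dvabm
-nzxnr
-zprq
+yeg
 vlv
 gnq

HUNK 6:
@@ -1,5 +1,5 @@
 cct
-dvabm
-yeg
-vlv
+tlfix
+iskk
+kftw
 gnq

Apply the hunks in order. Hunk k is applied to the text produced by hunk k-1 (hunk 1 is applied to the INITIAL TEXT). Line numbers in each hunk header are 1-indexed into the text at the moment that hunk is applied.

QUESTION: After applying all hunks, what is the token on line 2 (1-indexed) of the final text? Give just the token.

Hunk 1: at line 1 remove [dvdp,swqln] add [yfa,xgfvx] -> 6 lines: cct dvabm yfa xgfvx vlv gnq
Hunk 2: at line 1 remove [yfa,xgfvx] add [wqn,hsete,dru] -> 7 lines: cct dvabm wqn hsete dru vlv gnq
Hunk 3: at line 1 remove [wqn] add [szog] -> 7 lines: cct dvabm szog hsete dru vlv gnq
Hunk 4: at line 2 remove [szog,hsete,dru] add [nzxnr,zprq] -> 6 lines: cct dvabm nzxnr zprq vlv gnq
Hunk 5: at line 1 remove [nzxnr,zprq] add [yeg] -> 5 lines: cct dvabm yeg vlv gnq
Hunk 6: at line 1 remove [dvabm,yeg,vlv] add [tlfix,iskk,kftw] -> 5 lines: cct tlfix iskk kftw gnq
Final line 2: tlfix

Answer: tlfix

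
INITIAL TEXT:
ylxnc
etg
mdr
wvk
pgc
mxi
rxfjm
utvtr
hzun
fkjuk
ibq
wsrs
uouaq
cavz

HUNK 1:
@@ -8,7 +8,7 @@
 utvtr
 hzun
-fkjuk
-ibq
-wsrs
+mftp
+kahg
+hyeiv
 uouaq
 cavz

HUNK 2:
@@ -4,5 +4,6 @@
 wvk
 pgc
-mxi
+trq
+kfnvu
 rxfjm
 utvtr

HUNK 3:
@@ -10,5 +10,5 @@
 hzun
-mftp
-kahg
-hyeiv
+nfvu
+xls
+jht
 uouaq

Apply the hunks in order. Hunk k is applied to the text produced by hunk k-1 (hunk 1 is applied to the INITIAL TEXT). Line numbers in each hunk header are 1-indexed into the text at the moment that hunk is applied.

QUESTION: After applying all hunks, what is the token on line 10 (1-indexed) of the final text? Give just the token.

Answer: hzun

Derivation:
Hunk 1: at line 8 remove [fkjuk,ibq,wsrs] add [mftp,kahg,hyeiv] -> 14 lines: ylxnc etg mdr wvk pgc mxi rxfjm utvtr hzun mftp kahg hyeiv uouaq cavz
Hunk 2: at line 4 remove [mxi] add [trq,kfnvu] -> 15 lines: ylxnc etg mdr wvk pgc trq kfnvu rxfjm utvtr hzun mftp kahg hyeiv uouaq cavz
Hunk 3: at line 10 remove [mftp,kahg,hyeiv] add [nfvu,xls,jht] -> 15 lines: ylxnc etg mdr wvk pgc trq kfnvu rxfjm utvtr hzun nfvu xls jht uouaq cavz
Final line 10: hzun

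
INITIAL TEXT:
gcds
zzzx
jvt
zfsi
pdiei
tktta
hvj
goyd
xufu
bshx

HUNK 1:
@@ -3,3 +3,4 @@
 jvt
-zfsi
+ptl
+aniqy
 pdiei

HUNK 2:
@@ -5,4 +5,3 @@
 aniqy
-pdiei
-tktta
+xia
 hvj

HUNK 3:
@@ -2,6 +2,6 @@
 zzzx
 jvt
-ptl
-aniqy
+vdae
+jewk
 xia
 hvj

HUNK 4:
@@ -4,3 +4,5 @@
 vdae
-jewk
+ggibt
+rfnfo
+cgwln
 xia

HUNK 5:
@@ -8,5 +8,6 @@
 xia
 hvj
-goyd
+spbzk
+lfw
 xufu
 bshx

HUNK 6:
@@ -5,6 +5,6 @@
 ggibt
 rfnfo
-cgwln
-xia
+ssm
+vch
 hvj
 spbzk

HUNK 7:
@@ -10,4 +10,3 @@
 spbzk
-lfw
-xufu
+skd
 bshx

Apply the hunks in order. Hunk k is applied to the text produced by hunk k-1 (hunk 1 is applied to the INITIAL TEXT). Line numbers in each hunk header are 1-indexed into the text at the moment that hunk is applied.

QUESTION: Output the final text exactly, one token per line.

Answer: gcds
zzzx
jvt
vdae
ggibt
rfnfo
ssm
vch
hvj
spbzk
skd
bshx

Derivation:
Hunk 1: at line 3 remove [zfsi] add [ptl,aniqy] -> 11 lines: gcds zzzx jvt ptl aniqy pdiei tktta hvj goyd xufu bshx
Hunk 2: at line 5 remove [pdiei,tktta] add [xia] -> 10 lines: gcds zzzx jvt ptl aniqy xia hvj goyd xufu bshx
Hunk 3: at line 2 remove [ptl,aniqy] add [vdae,jewk] -> 10 lines: gcds zzzx jvt vdae jewk xia hvj goyd xufu bshx
Hunk 4: at line 4 remove [jewk] add [ggibt,rfnfo,cgwln] -> 12 lines: gcds zzzx jvt vdae ggibt rfnfo cgwln xia hvj goyd xufu bshx
Hunk 5: at line 8 remove [goyd] add [spbzk,lfw] -> 13 lines: gcds zzzx jvt vdae ggibt rfnfo cgwln xia hvj spbzk lfw xufu bshx
Hunk 6: at line 5 remove [cgwln,xia] add [ssm,vch] -> 13 lines: gcds zzzx jvt vdae ggibt rfnfo ssm vch hvj spbzk lfw xufu bshx
Hunk 7: at line 10 remove [lfw,xufu] add [skd] -> 12 lines: gcds zzzx jvt vdae ggibt rfnfo ssm vch hvj spbzk skd bshx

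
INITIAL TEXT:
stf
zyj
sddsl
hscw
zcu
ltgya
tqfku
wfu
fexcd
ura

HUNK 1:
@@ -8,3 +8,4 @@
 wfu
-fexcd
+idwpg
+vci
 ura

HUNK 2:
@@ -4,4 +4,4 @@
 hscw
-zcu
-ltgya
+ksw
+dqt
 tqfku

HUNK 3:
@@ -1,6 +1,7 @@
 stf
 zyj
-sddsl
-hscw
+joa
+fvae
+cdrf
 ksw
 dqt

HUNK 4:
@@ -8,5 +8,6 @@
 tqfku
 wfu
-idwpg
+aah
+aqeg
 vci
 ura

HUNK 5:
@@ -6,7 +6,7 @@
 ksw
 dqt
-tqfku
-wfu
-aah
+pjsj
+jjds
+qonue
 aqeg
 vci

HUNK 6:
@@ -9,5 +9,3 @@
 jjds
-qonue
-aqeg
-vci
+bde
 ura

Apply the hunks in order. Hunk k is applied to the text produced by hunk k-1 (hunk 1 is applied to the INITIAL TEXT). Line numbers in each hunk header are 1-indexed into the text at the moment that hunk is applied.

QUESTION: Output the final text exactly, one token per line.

Answer: stf
zyj
joa
fvae
cdrf
ksw
dqt
pjsj
jjds
bde
ura

Derivation:
Hunk 1: at line 8 remove [fexcd] add [idwpg,vci] -> 11 lines: stf zyj sddsl hscw zcu ltgya tqfku wfu idwpg vci ura
Hunk 2: at line 4 remove [zcu,ltgya] add [ksw,dqt] -> 11 lines: stf zyj sddsl hscw ksw dqt tqfku wfu idwpg vci ura
Hunk 3: at line 1 remove [sddsl,hscw] add [joa,fvae,cdrf] -> 12 lines: stf zyj joa fvae cdrf ksw dqt tqfku wfu idwpg vci ura
Hunk 4: at line 8 remove [idwpg] add [aah,aqeg] -> 13 lines: stf zyj joa fvae cdrf ksw dqt tqfku wfu aah aqeg vci ura
Hunk 5: at line 6 remove [tqfku,wfu,aah] add [pjsj,jjds,qonue] -> 13 lines: stf zyj joa fvae cdrf ksw dqt pjsj jjds qonue aqeg vci ura
Hunk 6: at line 9 remove [qonue,aqeg,vci] add [bde] -> 11 lines: stf zyj joa fvae cdrf ksw dqt pjsj jjds bde ura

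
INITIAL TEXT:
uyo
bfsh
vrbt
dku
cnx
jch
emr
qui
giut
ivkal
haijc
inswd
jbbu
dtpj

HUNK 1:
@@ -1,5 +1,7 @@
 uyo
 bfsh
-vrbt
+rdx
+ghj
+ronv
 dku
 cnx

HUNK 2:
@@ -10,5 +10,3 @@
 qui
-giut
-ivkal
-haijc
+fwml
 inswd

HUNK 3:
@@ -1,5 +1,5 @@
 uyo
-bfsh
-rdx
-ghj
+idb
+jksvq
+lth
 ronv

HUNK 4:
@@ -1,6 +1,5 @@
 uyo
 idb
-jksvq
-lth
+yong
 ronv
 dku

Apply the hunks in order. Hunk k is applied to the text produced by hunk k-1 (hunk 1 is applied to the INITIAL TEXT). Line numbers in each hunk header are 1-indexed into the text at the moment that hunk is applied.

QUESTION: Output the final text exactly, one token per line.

Hunk 1: at line 1 remove [vrbt] add [rdx,ghj,ronv] -> 16 lines: uyo bfsh rdx ghj ronv dku cnx jch emr qui giut ivkal haijc inswd jbbu dtpj
Hunk 2: at line 10 remove [giut,ivkal,haijc] add [fwml] -> 14 lines: uyo bfsh rdx ghj ronv dku cnx jch emr qui fwml inswd jbbu dtpj
Hunk 3: at line 1 remove [bfsh,rdx,ghj] add [idb,jksvq,lth] -> 14 lines: uyo idb jksvq lth ronv dku cnx jch emr qui fwml inswd jbbu dtpj
Hunk 4: at line 1 remove [jksvq,lth] add [yong] -> 13 lines: uyo idb yong ronv dku cnx jch emr qui fwml inswd jbbu dtpj

Answer: uyo
idb
yong
ronv
dku
cnx
jch
emr
qui
fwml
inswd
jbbu
dtpj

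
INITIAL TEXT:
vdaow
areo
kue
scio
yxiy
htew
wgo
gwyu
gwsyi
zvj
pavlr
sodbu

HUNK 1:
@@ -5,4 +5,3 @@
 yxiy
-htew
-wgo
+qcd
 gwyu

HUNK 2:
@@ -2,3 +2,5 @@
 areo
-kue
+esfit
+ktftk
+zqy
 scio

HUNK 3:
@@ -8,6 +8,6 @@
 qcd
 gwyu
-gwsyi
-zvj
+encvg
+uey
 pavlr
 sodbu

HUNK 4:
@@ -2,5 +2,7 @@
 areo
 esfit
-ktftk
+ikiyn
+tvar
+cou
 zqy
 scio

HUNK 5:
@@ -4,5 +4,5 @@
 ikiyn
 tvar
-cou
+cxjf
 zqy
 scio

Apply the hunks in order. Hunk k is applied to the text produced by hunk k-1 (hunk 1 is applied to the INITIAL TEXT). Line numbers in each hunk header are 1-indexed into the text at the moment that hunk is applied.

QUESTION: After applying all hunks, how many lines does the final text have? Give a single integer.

Hunk 1: at line 5 remove [htew,wgo] add [qcd] -> 11 lines: vdaow areo kue scio yxiy qcd gwyu gwsyi zvj pavlr sodbu
Hunk 2: at line 2 remove [kue] add [esfit,ktftk,zqy] -> 13 lines: vdaow areo esfit ktftk zqy scio yxiy qcd gwyu gwsyi zvj pavlr sodbu
Hunk 3: at line 8 remove [gwsyi,zvj] add [encvg,uey] -> 13 lines: vdaow areo esfit ktftk zqy scio yxiy qcd gwyu encvg uey pavlr sodbu
Hunk 4: at line 2 remove [ktftk] add [ikiyn,tvar,cou] -> 15 lines: vdaow areo esfit ikiyn tvar cou zqy scio yxiy qcd gwyu encvg uey pavlr sodbu
Hunk 5: at line 4 remove [cou] add [cxjf] -> 15 lines: vdaow areo esfit ikiyn tvar cxjf zqy scio yxiy qcd gwyu encvg uey pavlr sodbu
Final line count: 15

Answer: 15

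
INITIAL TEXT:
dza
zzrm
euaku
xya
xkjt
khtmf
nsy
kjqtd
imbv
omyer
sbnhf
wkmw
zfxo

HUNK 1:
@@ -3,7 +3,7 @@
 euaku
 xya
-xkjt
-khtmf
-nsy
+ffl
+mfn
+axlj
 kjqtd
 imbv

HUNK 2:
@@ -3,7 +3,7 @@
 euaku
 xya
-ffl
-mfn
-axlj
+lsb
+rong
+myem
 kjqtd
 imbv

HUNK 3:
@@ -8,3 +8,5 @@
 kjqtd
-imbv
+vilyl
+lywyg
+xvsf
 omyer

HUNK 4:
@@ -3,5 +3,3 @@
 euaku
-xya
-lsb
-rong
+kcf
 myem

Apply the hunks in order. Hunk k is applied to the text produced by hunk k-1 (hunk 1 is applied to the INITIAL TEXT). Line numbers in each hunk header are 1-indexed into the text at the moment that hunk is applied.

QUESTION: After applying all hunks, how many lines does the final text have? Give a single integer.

Hunk 1: at line 3 remove [xkjt,khtmf,nsy] add [ffl,mfn,axlj] -> 13 lines: dza zzrm euaku xya ffl mfn axlj kjqtd imbv omyer sbnhf wkmw zfxo
Hunk 2: at line 3 remove [ffl,mfn,axlj] add [lsb,rong,myem] -> 13 lines: dza zzrm euaku xya lsb rong myem kjqtd imbv omyer sbnhf wkmw zfxo
Hunk 3: at line 8 remove [imbv] add [vilyl,lywyg,xvsf] -> 15 lines: dza zzrm euaku xya lsb rong myem kjqtd vilyl lywyg xvsf omyer sbnhf wkmw zfxo
Hunk 4: at line 3 remove [xya,lsb,rong] add [kcf] -> 13 lines: dza zzrm euaku kcf myem kjqtd vilyl lywyg xvsf omyer sbnhf wkmw zfxo
Final line count: 13

Answer: 13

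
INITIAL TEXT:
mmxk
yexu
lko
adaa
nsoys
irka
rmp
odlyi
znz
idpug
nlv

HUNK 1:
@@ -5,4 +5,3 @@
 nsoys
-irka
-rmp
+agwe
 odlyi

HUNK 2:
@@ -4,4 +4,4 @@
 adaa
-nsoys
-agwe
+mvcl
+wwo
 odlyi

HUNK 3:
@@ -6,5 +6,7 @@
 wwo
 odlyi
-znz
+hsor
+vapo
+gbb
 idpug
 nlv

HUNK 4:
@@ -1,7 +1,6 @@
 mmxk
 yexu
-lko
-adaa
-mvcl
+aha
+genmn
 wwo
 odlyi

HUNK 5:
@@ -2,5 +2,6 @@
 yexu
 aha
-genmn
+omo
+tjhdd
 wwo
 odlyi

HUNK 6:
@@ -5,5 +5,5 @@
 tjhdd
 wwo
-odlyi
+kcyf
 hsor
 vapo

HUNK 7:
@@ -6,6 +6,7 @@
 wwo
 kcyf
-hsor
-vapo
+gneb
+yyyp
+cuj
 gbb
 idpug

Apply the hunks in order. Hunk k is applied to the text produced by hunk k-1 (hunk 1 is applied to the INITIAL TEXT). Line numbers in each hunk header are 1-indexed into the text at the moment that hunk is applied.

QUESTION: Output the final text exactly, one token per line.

Hunk 1: at line 5 remove [irka,rmp] add [agwe] -> 10 lines: mmxk yexu lko adaa nsoys agwe odlyi znz idpug nlv
Hunk 2: at line 4 remove [nsoys,agwe] add [mvcl,wwo] -> 10 lines: mmxk yexu lko adaa mvcl wwo odlyi znz idpug nlv
Hunk 3: at line 6 remove [znz] add [hsor,vapo,gbb] -> 12 lines: mmxk yexu lko adaa mvcl wwo odlyi hsor vapo gbb idpug nlv
Hunk 4: at line 1 remove [lko,adaa,mvcl] add [aha,genmn] -> 11 lines: mmxk yexu aha genmn wwo odlyi hsor vapo gbb idpug nlv
Hunk 5: at line 2 remove [genmn] add [omo,tjhdd] -> 12 lines: mmxk yexu aha omo tjhdd wwo odlyi hsor vapo gbb idpug nlv
Hunk 6: at line 5 remove [odlyi] add [kcyf] -> 12 lines: mmxk yexu aha omo tjhdd wwo kcyf hsor vapo gbb idpug nlv
Hunk 7: at line 6 remove [hsor,vapo] add [gneb,yyyp,cuj] -> 13 lines: mmxk yexu aha omo tjhdd wwo kcyf gneb yyyp cuj gbb idpug nlv

Answer: mmxk
yexu
aha
omo
tjhdd
wwo
kcyf
gneb
yyyp
cuj
gbb
idpug
nlv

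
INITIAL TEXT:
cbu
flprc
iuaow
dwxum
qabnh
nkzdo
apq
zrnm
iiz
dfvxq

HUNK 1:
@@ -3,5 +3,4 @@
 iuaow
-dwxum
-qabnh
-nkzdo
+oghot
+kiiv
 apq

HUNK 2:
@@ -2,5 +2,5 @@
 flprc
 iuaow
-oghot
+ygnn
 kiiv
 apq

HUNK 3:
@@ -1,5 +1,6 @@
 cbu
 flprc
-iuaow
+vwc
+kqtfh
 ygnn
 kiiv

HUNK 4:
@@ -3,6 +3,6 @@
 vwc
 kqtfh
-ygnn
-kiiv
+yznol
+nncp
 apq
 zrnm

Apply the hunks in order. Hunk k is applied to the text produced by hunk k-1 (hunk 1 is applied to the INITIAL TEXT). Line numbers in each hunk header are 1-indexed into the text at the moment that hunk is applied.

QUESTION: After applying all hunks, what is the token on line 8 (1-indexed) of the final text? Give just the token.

Hunk 1: at line 3 remove [dwxum,qabnh,nkzdo] add [oghot,kiiv] -> 9 lines: cbu flprc iuaow oghot kiiv apq zrnm iiz dfvxq
Hunk 2: at line 2 remove [oghot] add [ygnn] -> 9 lines: cbu flprc iuaow ygnn kiiv apq zrnm iiz dfvxq
Hunk 3: at line 1 remove [iuaow] add [vwc,kqtfh] -> 10 lines: cbu flprc vwc kqtfh ygnn kiiv apq zrnm iiz dfvxq
Hunk 4: at line 3 remove [ygnn,kiiv] add [yznol,nncp] -> 10 lines: cbu flprc vwc kqtfh yznol nncp apq zrnm iiz dfvxq
Final line 8: zrnm

Answer: zrnm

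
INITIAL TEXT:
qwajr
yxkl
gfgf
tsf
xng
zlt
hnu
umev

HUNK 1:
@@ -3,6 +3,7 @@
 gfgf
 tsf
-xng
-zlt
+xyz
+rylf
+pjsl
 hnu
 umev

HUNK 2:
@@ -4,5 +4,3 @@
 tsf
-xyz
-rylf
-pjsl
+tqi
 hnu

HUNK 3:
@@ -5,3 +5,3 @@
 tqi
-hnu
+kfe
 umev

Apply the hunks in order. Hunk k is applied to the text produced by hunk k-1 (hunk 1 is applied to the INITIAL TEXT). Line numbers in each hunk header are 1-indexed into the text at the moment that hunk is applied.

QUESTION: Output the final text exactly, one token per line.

Answer: qwajr
yxkl
gfgf
tsf
tqi
kfe
umev

Derivation:
Hunk 1: at line 3 remove [xng,zlt] add [xyz,rylf,pjsl] -> 9 lines: qwajr yxkl gfgf tsf xyz rylf pjsl hnu umev
Hunk 2: at line 4 remove [xyz,rylf,pjsl] add [tqi] -> 7 lines: qwajr yxkl gfgf tsf tqi hnu umev
Hunk 3: at line 5 remove [hnu] add [kfe] -> 7 lines: qwajr yxkl gfgf tsf tqi kfe umev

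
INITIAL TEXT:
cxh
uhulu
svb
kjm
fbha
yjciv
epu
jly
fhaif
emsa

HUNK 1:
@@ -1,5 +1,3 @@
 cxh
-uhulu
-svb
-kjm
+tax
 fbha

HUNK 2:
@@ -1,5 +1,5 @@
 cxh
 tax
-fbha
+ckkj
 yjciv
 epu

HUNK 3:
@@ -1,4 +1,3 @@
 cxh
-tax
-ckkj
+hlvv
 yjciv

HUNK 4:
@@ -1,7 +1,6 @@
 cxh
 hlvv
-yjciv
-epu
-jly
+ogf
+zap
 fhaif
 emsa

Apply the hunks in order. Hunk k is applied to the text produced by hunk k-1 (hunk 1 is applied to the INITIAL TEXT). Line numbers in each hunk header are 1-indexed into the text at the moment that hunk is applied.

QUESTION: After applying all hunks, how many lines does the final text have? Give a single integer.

Hunk 1: at line 1 remove [uhulu,svb,kjm] add [tax] -> 8 lines: cxh tax fbha yjciv epu jly fhaif emsa
Hunk 2: at line 1 remove [fbha] add [ckkj] -> 8 lines: cxh tax ckkj yjciv epu jly fhaif emsa
Hunk 3: at line 1 remove [tax,ckkj] add [hlvv] -> 7 lines: cxh hlvv yjciv epu jly fhaif emsa
Hunk 4: at line 1 remove [yjciv,epu,jly] add [ogf,zap] -> 6 lines: cxh hlvv ogf zap fhaif emsa
Final line count: 6

Answer: 6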